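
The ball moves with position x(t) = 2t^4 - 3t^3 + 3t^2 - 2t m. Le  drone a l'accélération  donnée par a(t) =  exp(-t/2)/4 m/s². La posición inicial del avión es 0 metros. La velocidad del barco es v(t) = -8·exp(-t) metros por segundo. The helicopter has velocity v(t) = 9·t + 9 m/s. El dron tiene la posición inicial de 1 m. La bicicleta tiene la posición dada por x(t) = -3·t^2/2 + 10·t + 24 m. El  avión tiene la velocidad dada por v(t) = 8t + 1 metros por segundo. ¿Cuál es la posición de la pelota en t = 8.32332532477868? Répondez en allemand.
Aus der Gleichung für die Position x(t) = 2·t^4 - 3·t^3 + 3·t^2 - 2·t, setzen wir t = 8.32332532477868 ein und erhalten x = 8060.13472347451.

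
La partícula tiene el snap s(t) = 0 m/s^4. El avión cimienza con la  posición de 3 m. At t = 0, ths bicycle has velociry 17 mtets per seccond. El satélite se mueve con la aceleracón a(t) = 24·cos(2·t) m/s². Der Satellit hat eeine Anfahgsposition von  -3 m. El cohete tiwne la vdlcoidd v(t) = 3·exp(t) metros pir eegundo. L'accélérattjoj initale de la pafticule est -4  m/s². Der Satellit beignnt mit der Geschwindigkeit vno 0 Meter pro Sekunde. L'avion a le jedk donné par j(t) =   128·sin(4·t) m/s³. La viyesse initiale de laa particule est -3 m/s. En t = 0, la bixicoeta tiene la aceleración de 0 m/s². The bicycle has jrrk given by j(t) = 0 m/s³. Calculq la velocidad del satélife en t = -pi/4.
Debemos encontrar la integral de nuestra ecuación de la aceleración a(t) = 24·cos(2·t) 1 vez. La integral de la aceleración, con v(0) = 0, da la velocidad: v(t) = 12·sin(2·t). Usando v(t) = 12·sin(2·t) y sustituyendo t = -pi/4, encontramos v = -12.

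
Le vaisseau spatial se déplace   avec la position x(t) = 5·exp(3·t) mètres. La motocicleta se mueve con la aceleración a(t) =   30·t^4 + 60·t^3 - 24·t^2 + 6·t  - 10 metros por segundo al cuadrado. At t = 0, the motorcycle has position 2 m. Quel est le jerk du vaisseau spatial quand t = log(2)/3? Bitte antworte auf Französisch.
Pour résoudre ceci, nous devons prendre 3 dérivées de notre équation de la position x(t) = 5·exp(3·t). La dérivée de la position donne la vitesse: v(t) = 15·exp(3·t). En dérivant la vitesse, nous obtenons l'accélération: a(t) = 45·exp(3·t). La dérivée de l'accélération donne le jerk: j(t) = 135·exp(3·t). Nous avons le jerk j(t) = 135·exp(3·t). En substituant t = log(2)/3: j(log(2)/3) = 270.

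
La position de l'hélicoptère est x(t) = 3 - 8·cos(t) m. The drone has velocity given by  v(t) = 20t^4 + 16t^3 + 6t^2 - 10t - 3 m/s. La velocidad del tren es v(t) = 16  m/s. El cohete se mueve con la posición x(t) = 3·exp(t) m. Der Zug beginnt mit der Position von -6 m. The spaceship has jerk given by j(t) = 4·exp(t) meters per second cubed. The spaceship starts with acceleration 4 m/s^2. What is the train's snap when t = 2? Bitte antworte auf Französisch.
En partant de la vitesse v(t) = 16, nous prenons 3 dérivées. En prenant d/dt de v(t), nous trouvons a(t) = 0. En prenant d/dt de a(t), nous trouvons j(t) = 0. En prenant d/dt de j(t), nous trouvons s(t) = 0. De l'équation du snap s(t) = 0, nous substituons t = 2 pour obtenir s = 0.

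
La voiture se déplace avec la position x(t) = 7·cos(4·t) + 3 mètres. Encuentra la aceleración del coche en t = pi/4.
Partiendo de la posición x(t) = 7·cos(4·t) + 3, tomamos 2 derivadas. Derivando la posición, obtenemos la velocidad: v(t) = -28·sin(4·t). La derivada de la velocidad da la aceleración: a(t) = -112·cos(4·t). De la ecuación de la aceleración a(t) = -112·cos(4·t), sustituimos t = pi/4 para obtener a = 112.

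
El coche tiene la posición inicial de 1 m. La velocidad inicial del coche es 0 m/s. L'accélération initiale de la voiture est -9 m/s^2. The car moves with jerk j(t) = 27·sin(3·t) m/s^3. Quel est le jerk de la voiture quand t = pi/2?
Nous avons le jerk j(t) = 27·sin(3·t). En substituant t = pi/2: j(pi/2) = -27.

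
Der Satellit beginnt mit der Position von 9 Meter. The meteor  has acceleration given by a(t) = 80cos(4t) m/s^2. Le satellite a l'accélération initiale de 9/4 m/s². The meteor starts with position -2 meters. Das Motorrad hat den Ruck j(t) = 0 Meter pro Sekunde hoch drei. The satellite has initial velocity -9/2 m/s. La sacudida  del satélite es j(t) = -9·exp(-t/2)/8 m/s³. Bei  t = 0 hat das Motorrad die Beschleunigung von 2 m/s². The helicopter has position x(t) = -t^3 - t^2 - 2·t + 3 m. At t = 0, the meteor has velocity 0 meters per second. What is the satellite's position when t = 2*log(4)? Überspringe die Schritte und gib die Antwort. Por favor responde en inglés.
x(2*log(4)) = 9/4.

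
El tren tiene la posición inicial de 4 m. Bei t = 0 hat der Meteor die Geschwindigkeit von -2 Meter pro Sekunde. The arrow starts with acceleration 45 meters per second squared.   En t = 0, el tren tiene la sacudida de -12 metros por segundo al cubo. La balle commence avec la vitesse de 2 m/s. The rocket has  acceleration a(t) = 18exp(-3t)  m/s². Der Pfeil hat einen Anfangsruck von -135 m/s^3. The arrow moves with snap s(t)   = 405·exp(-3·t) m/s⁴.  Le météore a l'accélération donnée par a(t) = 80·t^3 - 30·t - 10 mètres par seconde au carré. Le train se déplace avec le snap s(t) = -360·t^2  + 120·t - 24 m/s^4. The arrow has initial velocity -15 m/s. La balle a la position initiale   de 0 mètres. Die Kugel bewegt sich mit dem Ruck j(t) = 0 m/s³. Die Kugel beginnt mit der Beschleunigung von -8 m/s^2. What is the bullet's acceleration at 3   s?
We must find the integral of our jerk equation j(t) = 0 1 time. The integral of jerk is acceleration. Using a(0) = -8, we get a(t) = -8. From the given acceleration equation a(t) = -8, we substitute t = 3 to get a = -8.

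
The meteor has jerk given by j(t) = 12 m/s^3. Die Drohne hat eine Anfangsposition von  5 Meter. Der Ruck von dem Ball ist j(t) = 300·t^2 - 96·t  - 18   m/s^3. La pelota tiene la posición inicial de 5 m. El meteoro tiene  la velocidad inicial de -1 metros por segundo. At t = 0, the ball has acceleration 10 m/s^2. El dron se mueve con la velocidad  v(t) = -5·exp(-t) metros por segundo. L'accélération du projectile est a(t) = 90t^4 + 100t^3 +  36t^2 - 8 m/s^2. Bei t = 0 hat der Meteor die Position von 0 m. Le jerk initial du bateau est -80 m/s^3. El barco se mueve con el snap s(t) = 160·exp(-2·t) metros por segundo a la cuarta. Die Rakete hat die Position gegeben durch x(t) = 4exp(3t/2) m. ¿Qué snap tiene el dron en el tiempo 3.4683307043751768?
Partiendo de la velocidad v(t) = -5·exp(-t), tomamos 3 derivadas. Tomando d/dt de v(t), encontramos a(t) = 5·exp(-t). La derivada de la aceleración da la sacudida: j(t) = -5·exp(-t). Derivando la sacudida, obtenemos el snap: s(t) = 5·exp(-t). De la ecuación del snap s(t) = 5·exp(-t), sustituimos t = 3.4683307043751768 para obtener s = 0.155845087814414.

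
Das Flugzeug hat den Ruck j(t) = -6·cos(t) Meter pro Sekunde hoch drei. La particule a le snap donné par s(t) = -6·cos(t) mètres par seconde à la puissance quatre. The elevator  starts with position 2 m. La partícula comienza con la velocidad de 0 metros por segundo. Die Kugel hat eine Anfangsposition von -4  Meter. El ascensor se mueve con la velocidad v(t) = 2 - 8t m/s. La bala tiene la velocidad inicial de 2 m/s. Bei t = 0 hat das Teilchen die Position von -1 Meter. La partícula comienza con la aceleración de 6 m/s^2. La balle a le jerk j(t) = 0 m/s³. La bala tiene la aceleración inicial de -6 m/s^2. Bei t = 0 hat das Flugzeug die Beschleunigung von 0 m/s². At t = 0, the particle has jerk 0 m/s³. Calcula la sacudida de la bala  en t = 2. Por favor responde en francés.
De l'équation du jerk j(t) = 0, nous substituons t = 2 pour obtenir j = 0.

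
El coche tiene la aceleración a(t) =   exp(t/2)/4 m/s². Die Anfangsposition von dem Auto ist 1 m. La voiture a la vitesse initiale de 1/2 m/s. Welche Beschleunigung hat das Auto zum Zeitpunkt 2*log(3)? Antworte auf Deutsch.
Aus der Gleichung für die Beschleunigung a(t) = exp(t/2)/4, setzen wir t = 2*log(3) ein und erhalten a = 3/4.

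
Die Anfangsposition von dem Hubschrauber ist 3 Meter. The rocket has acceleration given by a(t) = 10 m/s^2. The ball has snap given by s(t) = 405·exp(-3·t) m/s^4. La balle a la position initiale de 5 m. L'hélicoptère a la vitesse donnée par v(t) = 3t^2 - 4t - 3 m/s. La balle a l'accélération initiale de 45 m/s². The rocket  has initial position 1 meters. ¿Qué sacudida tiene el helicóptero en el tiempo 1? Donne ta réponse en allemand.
Wir müssen unsere Gleichung für die Geschwindigkeit v(t) = 3·t^2 - 4·t - 3 2-mal ableiten. Die Ableitung von der Geschwindigkeit ergibt die Beschleunigung: a(t) = 6·t - 4. Die Ableitung von der Beschleunigung ergibt den Ruck: j(t) = 6. Aus der Gleichung für den Ruck j(t) = 6, setzen wir t = 1 ein und erhalten j = 6.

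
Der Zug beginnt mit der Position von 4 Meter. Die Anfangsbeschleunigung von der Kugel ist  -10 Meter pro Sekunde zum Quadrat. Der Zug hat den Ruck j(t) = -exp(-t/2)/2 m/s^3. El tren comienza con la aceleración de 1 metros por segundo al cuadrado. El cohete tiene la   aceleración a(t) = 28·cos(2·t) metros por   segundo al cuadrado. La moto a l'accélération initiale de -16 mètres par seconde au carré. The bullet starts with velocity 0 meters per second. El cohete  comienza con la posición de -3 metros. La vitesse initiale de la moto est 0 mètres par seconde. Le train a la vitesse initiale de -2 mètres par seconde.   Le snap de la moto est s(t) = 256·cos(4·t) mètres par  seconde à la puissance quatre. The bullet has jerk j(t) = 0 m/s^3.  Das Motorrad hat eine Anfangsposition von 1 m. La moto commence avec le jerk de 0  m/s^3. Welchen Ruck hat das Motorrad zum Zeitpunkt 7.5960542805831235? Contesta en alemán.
Wir müssen die Stammfunktion unserer Gleichung für den Snap s(t) = 256·cos(4·t) 1-mal finden. Durch Integration von dem Snap und Verwendung der Anfangsbedingung j(0) = 0, erhalten wir j(t) = 64·sin(4·t). Aus der Gleichung für den Ruck j(t) = 64·sin(4·t), setzen wir t = 7.5960542805831235 ein und erhalten j = -54.9233775694860.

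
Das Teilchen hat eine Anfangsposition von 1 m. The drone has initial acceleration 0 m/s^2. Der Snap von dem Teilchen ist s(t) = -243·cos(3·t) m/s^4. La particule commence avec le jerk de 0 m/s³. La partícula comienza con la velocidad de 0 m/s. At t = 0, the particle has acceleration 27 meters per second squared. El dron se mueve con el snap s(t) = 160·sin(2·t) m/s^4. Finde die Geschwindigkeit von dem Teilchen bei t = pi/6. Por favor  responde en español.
Necesitamos integrar nuestra ecuación del snap s(t) = -243·cos(3·t) 3 veces. La antiderivada del snap es la sacudida. Usando j(0) = 0, obtenemos j(t) = -81·sin(3·t). La integral de la sacudida, con a(0) = 27, da la aceleración: a(t) = 27·cos(3·t). La integral de la aceleración, con v(0) = 0, da la velocidad: v(t) = 9·sin(3·t). De la ecuación de la velocidad v(t) = 9·sin(3·t), sustituimos t = pi/6 para obtener v = 9.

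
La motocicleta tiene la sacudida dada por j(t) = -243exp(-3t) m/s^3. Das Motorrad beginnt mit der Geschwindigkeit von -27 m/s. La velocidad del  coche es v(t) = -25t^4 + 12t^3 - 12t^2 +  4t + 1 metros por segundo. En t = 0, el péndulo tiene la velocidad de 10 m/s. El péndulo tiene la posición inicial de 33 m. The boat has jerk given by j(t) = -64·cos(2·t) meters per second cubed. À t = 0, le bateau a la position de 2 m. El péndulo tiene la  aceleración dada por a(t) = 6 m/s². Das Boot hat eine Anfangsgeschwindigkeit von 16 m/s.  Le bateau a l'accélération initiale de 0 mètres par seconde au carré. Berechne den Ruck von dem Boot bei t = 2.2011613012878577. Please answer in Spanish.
Tenemos la sacudida j(t) = -64·cos(2·t). Sustituyendo t = 2.2011613012878577: j(2.2011613012878577) = 19.5277983735765.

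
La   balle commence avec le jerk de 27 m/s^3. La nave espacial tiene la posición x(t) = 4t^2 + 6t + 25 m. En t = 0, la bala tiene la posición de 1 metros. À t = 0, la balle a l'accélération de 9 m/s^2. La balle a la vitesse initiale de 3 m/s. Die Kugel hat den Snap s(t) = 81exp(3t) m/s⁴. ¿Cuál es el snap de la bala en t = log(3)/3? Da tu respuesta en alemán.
Mit s(t) = 81·exp(3·t) und Einsetzen von t = log(3)/3, finden wir s = 243.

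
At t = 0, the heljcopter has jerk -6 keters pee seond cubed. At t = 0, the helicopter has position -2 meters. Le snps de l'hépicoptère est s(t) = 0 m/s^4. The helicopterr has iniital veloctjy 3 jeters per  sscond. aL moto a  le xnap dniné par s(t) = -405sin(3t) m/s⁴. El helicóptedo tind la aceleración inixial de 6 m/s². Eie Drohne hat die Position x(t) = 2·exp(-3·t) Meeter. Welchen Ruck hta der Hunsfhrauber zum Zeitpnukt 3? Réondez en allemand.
Wir müssen die Stammfunktion unserer Gleichung für den Snap s(t) = 0 1-mal finden. Mit ∫s(t)dt und Anwendung von j(0) = -6, finden wir j(t) = -6. Aus der Gleichung für den Ruck j(t) = -6, setzen wir t = 3 ein und erhalten j = -6.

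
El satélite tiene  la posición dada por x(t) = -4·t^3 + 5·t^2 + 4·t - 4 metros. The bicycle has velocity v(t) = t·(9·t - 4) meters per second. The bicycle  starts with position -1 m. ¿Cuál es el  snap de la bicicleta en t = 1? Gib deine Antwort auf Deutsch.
Ausgehend von der Geschwindigkeit v(t) = t·(9·t - 4), nehmen wir 3 Ableitungen. Durch Ableiten von der Geschwindigkeit erhalten wir die Beschleunigung: a(t) = 18·t - 4. Durch Ableiten von der Beschleunigung erhalten wir den Ruck: j(t) = 18. Durch Ableiten von dem Ruck erhalten wir den Snap: s(t) = 0. Aus der Gleichung für den Snap s(t) = 0, setzen wir t = 1 ein und erhalten s = 0.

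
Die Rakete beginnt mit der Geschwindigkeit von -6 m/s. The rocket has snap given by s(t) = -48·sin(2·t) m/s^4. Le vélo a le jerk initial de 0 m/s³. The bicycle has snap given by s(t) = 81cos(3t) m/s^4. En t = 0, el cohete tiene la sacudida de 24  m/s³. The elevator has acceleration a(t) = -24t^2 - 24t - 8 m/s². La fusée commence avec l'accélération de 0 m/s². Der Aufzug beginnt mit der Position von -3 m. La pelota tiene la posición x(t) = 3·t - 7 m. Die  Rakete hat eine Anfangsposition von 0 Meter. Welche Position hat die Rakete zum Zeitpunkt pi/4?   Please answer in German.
Wir müssen die Stammfunktion unserer Gleichung für den Snap s(t) = -48·sin(2·t) 4-mal finden. Die Stammfunktion von dem Snap ist der Ruck. Mit j(0) = 24 erhalten wir j(t) = 24·cos(2·t). Die Stammfunktion von dem Ruck ist die Beschleunigung. Mit a(0) = 0 erhalten wir a(t) = 12·sin(2·t). Durch Integration von der Beschleunigung und Verwendung der Anfangsbedingung v(0) = -6, erhalten wir v(t) = -6·cos(2·t). Mit ∫v(t)dt und Anwendung von x(0) = 0, finden wir x(t) = -3·sin(2·t). Aus der Gleichung für die Position x(t) = -3·sin(2·t), setzen wir t = pi/4 ein und erhalten x = -3.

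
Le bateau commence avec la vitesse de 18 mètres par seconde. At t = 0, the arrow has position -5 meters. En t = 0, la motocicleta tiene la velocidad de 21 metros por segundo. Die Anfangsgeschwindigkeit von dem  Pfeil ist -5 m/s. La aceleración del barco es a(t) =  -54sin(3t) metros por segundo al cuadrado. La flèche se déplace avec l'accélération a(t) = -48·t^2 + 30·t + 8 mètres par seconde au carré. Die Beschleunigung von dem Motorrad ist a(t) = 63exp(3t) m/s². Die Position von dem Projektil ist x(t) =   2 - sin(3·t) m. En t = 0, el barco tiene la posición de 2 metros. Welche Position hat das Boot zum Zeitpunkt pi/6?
Wir müssen unsere Gleichung für die Beschleunigung a(t) = -54·sin(3·t) 2-mal integrieren. Die Stammfunktion von der Beschleunigung, mit v(0) = 18, ergibt die Geschwindigkeit: v(t) = 18·cos(3·t). Das Integral von der Geschwindigkeit, mit x(0) = 2, ergibt die Position: x(t) = 6·sin(3·t) + 2. Aus der Gleichung für die Position x(t) = 6·sin(3·t) + 2, setzen wir t = pi/6 ein und erhalten x = 8.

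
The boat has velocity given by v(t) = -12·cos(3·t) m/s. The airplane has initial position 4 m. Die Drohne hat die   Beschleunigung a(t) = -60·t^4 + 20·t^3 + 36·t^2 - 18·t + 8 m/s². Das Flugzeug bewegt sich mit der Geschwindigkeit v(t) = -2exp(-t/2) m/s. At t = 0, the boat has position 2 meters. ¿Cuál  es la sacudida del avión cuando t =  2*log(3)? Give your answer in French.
Pour résoudre ceci, nous devons prendre 2 dérivées de notre équation de la vitesse v(t) = -2·exp(-t/2). En dérivant la vitesse, nous obtenons l'accélération: a(t) = exp(-t/2). La dérivée de l'accélération donne le jerk: j(t) = -exp(-t/2)/2. Nous avons le jerk j(t) = -exp(-t/2)/2. En substituant t = 2*log(3): j(2*log(3)) = -1/6.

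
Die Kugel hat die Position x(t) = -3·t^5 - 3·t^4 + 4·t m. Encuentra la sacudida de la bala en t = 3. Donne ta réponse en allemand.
Wir müssen unsere Gleichung für die Position x(t) = -3·t^5 - 3·t^4 + 4·t 3-mal ableiten. Durch Ableiten von der Position erhalten wir die Geschwindigkeit: v(t) = -15·t^4 - 12·t^3 + 4. Durch Ableiten von der Geschwindigkeit erhalten wir die Beschleunigung: a(t) = -60·t^3 - 36·t^2. Durch Ableiten von der Beschleunigung erhalten wir den Ruck: j(t) = -180·t^2 - 72·t. Aus der Gleichung für den Ruck j(t) = -180·t^2 - 72·t, setzen wir t = 3 ein und erhalten j = -1836.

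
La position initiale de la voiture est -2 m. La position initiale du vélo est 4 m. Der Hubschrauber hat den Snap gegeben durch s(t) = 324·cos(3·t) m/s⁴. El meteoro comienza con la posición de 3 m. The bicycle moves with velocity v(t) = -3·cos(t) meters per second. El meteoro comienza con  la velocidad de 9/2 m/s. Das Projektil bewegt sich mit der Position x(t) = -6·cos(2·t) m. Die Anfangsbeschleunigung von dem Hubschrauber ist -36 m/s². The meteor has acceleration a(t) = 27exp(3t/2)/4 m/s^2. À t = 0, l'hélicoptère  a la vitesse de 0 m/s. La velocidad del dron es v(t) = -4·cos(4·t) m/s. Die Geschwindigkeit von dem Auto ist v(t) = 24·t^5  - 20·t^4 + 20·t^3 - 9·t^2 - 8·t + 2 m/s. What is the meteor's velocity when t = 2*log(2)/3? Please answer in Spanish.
Debemos encontrar la antiderivada de nuestra ecuación de la aceleración a(t) = 27·exp(3·t/2)/4 1 vez. La antiderivada de la aceleración es la velocidad. Usando v(0) = 9/2, obtenemos v(t) = 9·exp(3·t/2)/2. Tenemos la velocidad v(t) = 9·exp(3·t/2)/2. Sustituyendo t = 2*log(2)/3: v(2*log(2)/3) = 9.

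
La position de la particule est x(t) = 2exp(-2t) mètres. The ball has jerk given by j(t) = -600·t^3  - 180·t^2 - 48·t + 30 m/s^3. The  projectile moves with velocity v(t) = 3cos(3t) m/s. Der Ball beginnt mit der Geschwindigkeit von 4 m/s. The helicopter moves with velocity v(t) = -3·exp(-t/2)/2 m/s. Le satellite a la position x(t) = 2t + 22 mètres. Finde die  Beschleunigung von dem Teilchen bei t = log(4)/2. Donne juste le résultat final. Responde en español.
En t = log(4)/2, a = 2.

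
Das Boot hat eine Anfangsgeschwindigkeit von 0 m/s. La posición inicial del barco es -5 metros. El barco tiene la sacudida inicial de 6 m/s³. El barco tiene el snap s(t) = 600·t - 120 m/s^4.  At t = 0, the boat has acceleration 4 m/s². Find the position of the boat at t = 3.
Starting from snap s(t) = 600·t - 120, we take 4 integrals. The integral of snap, with j(0) = 6, gives jerk: j(t) = 300·t^2 - 120·t + 6. Integrating jerk and using the initial condition a(0) = 4, we get a(t) = 100·t^3 - 60·t^2 + 6·t + 4. The antiderivative of acceleration is velocity. Using v(0) = 0, we get v(t) = t·(25·t^3 - 20·t^2 + 3·t + 4). Taking ∫v(t)dt and applying x(0) = -5, we find x(t) = 5·t^5 - 5·t^4 + t^3 + 2·t^2 - 5. From the given position equation x(t) = 5·t^5 - 5·t^4 + t^3 + 2·t^2 - 5, we substitute t = 3 to get x = 850.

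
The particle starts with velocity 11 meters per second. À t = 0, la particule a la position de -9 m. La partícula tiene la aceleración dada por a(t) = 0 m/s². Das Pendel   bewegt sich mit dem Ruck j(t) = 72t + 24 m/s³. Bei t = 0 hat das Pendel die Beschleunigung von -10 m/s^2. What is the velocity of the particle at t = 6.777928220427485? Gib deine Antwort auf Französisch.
Nous devons intégrer notre équation de l'accélération a(t) = 0 1 fois. L'intégrale de l'accélération, avec v(0) = 11, donne la vitesse: v(t) = 11. Nous avons la vitesse v(t) = 11. En substituant t = 6.777928220427485: v(6.777928220427485) = 11.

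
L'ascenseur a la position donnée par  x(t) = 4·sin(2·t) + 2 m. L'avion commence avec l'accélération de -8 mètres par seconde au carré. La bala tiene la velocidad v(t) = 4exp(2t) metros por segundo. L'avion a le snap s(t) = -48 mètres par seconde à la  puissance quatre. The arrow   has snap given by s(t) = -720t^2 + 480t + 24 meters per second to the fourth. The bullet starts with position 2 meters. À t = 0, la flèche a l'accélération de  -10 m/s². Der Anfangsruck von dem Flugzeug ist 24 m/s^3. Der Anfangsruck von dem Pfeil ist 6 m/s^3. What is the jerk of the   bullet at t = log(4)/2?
We must differentiate our velocity equation v(t) = 4·exp(2·t) 2 times. Differentiating velocity, we get acceleration: a(t) = 8·exp(2·t). The derivative of acceleration gives jerk: j(t) = 16·exp(2·t). From the given jerk equation j(t) = 16·exp(2·t), we substitute t = log(4)/2 to get j = 64.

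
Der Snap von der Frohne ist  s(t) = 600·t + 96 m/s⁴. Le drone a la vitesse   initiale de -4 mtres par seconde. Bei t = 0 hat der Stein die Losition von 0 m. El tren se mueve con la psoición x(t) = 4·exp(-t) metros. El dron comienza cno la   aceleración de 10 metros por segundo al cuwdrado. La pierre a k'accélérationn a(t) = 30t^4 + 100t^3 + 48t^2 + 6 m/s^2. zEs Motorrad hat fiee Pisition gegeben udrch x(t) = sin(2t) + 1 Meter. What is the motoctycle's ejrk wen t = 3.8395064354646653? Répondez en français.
Nous devons dériver notre équation de la position x(t) = sin(2·t) + 1 3 fois. La dérivée de la position donne la vitesse: v(t) = 2·cos(2·t). La dérivée de la vitesse donne l'accélération: a(t) = -4·sin(2·t). La dérivée de l'accélération donne le jerk: j(t) = -8·cos(2·t). Nous avons le jerk j(t) = -8·cos(2·t). En substituant t = 3.8395064354646653: j(3.8395064354646653) = -1.39261902120180.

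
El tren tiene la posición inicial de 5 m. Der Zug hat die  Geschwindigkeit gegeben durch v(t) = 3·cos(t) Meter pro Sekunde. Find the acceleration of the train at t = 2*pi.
Starting from velocity v(t) = 3·cos(t), we take 1 derivative. Taking d/dt of v(t), we find a(t) = -3·sin(t). From the given acceleration equation a(t) = -3·sin(t), we substitute t = 2*pi to get a = 0.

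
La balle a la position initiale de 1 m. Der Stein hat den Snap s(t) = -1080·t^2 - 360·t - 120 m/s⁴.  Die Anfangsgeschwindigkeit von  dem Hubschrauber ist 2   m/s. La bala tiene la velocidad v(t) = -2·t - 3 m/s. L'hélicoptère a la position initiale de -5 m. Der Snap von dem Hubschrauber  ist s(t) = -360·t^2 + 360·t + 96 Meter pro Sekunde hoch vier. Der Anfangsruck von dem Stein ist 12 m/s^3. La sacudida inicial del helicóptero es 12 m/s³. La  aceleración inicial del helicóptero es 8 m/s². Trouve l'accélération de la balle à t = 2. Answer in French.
En partant de la vitesse v(t) = -2·t - 3, nous prenons 1 dérivée. La dérivée de la vitesse donne l'accélération: a(t) = -2. De l'équation de l'accélération a(t) = -2, nous substituons t = 2 pour obtenir a = -2.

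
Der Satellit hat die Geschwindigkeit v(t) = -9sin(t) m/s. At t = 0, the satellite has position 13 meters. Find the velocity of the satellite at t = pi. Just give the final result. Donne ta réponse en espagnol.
La velocidad en t = pi es v = 0.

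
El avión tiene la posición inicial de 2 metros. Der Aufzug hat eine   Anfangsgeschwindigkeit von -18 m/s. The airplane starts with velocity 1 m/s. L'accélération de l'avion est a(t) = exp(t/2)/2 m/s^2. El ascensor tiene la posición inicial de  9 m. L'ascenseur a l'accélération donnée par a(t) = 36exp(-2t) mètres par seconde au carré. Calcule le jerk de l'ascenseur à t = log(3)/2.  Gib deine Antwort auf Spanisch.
Partiendo de la aceleración a(t) = 36·exp(-2·t), tomamos 1 derivada. Derivando la aceleración, obtenemos la sacudida: j(t) = -72·exp(-2·t). De la ecuación de la sacudida j(t) = -72·exp(-2·t), sustituimos t = log(3)/2 para obtener j = -24.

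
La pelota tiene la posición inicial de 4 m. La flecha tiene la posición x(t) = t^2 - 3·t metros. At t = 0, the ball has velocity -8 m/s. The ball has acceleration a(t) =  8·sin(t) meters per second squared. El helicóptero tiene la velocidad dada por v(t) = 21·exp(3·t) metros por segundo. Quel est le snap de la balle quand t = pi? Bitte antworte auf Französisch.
Nous devons dériver notre équation de l'accélération a(t) = 8·sin(t) 2 fois. En prenant d/dt de a(t), nous trouvons j(t) = 8·cos(t). En dérivant le jerk, nous obtenons le snap: s(t) = -8·sin(t). De l'équation du snap s(t) = -8·sin(t), nous substituons t = pi pour obtenir s = 0.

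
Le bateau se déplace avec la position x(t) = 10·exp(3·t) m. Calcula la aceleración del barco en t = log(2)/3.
Partiendo de la posición x(t) = 10·exp(3·t), tomamos 2 derivadas. La derivada de la posición da la velocidad: v(t) = 30·exp(3·t). La derivada de la velocidad da la aceleración: a(t) = 90·exp(3·t). De la ecuación de la aceleración a(t) = 90·exp(3·t), sustituimos t = log(2)/3 para obtener a = 180.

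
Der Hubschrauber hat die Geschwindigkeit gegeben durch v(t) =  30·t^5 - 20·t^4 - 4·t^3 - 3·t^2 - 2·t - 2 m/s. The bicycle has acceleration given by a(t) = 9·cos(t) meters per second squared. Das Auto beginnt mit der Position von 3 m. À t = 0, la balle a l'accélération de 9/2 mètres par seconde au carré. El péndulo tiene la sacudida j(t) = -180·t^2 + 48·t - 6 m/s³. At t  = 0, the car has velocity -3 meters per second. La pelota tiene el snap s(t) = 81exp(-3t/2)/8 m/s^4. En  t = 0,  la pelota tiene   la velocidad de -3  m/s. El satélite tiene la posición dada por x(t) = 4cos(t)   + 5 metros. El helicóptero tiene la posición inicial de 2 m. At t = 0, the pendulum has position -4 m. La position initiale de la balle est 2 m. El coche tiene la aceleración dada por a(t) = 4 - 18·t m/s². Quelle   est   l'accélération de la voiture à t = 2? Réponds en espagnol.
Usando a(t) = 4 - 18·t y sustituyendo t = 2, encontramos a = -32.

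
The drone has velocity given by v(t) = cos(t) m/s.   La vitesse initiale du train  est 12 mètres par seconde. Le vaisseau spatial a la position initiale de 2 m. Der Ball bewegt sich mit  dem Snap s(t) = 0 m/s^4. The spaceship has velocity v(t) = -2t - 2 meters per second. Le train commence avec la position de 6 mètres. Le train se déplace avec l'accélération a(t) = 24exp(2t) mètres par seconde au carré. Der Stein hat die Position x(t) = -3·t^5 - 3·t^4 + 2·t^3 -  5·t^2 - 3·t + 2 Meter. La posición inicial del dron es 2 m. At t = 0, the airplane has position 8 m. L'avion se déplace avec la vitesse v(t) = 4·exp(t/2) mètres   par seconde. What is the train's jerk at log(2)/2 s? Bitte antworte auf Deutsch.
Ausgehend von der Beschleunigung a(t) = 24·exp(2·t), nehmen wir 1 Ableitung. Durch Ableiten von der Beschleunigung erhalten wir den Ruck: j(t) = 48·exp(2·t). Mit j(t) = 48·exp(2·t) und Einsetzen von t = log(2)/2, finden wir j = 96.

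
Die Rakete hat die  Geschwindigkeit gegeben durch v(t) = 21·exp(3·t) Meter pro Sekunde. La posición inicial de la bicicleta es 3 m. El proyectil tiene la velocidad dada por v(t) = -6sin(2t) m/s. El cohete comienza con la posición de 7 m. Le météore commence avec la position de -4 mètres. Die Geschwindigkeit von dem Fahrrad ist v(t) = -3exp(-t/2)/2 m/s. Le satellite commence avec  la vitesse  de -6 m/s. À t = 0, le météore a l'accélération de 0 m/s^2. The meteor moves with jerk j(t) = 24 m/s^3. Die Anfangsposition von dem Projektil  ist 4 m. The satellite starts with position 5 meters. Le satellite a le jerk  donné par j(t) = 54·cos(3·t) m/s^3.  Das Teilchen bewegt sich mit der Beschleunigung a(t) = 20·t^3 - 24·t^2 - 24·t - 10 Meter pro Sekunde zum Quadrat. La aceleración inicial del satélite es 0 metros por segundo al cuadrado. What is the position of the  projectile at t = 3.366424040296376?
We must find the integral of our velocity equation v(t) = -6·sin(2·t) 1 time. The integral of velocity is position. Using x(0) = 4, we get x(t) = 3·cos(2·t) + 1. Using x(t) = 3·cos(2·t) + 1 and substituting t = 3.366424040296376, we find x = 3.70178119927641.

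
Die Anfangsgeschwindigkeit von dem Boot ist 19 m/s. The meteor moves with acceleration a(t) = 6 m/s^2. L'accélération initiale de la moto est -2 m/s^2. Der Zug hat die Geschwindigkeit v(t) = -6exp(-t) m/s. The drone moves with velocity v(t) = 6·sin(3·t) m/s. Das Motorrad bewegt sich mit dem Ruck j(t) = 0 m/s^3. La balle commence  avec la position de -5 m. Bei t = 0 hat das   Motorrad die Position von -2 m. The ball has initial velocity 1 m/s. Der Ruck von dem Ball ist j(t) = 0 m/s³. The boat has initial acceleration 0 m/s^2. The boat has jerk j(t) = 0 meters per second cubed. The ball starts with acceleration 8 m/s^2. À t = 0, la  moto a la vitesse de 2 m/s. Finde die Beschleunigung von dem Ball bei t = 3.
Wir müssen das Integral unserer Gleichung für den Ruck j(t) = 0 1-mal finden. Die Stammfunktion von dem Ruck, mit a(0) = 8, ergibt die Beschleunigung: a(t) = 8. Wir haben die Beschleunigung a(t) = 8. Durch Einsetzen von t = 3: a(3) = 8.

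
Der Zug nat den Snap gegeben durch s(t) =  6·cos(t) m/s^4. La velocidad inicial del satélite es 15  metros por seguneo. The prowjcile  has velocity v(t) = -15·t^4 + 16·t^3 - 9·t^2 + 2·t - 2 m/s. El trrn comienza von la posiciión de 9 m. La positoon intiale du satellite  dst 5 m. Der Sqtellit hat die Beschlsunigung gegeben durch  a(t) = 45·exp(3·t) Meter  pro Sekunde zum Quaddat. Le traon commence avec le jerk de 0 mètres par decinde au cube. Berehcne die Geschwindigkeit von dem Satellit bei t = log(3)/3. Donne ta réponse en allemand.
Um dies zu lösen, müssen wir 1 Stammfunktion unserer Gleichung für die Beschleunigung a(t) = 45·exp(3·t) finden. Mit ∫a(t)dt und Anwendung von v(0) = 15, finden wir v(t) = 15·exp(3·t). Mit v(t) = 15·exp(3·t) und Einsetzen von t = log(3)/3, finden wir v = 45.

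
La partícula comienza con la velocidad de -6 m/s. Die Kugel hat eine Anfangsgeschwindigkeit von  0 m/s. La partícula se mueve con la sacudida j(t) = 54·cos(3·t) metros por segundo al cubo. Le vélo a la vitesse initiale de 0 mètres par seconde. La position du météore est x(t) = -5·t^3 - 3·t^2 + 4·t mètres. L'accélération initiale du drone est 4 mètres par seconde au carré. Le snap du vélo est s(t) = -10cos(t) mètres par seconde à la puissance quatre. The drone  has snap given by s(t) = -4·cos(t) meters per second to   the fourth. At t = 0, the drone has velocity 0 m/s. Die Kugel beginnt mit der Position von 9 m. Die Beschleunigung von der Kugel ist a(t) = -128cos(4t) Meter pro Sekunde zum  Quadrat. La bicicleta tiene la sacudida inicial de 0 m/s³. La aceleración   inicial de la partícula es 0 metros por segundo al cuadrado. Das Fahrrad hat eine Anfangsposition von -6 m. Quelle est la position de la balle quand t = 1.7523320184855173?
Pour résoudre ceci, nous devons prendre 2 primitives de notre équation de l'accélération a(t) = -128·cos(4·t). La primitive de l'accélération, avec v(0) = 0, donne la vitesse: v(t) = -32·sin(4·t). En prenant ∫v(t)dt et en appliquant x(0) = 9, nous trouvons x(t) = 8·cos(4·t) + 1. De l'équation de la position x(t) = 8·cos(4·t) + 1, nous substituons t = 1.7523320184855173 pour obtenir x = 6.98192899399695.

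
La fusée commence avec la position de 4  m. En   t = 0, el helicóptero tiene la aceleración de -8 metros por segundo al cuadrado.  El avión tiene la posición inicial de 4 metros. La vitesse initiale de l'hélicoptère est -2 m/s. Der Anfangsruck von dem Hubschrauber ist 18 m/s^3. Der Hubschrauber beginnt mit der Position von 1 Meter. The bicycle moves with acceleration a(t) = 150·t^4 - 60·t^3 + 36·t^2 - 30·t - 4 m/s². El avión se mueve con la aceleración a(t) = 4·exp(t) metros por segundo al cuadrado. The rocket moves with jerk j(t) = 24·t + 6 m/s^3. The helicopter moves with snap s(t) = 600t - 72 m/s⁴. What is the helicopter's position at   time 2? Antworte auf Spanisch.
Debemos encontrar la antiderivada de nuestra ecuación del snap s(t) = 600·t - 72 4 veces. Tomando ∫s(t)dt y aplicando j(0) = 18, encontramos j(t) = 300·t^2 - 72·t + 18. Integrando la sacudida y usando la condición inicial a(0) = -8, obtenemos a(t) = 100·t^3 - 36·t^2 + 18·t - 8. Integrando la aceleración y usando la condición inicial v(0) = -2, obtenemos v(t) = 25·t^4 - 12·t^3 + 9·t^2 - 8·t - 2. Integrando la velocidad y usando la condición inicial x(0) = 1, obtenemos x(t) = 5·t^5 - 3·t^4 + 3·t^3 - 4·t^2 - 2·t + 1. Usando x(t) = 5·t^5 - 3·t^4 + 3·t^3 - 4·t^2 - 2·t + 1 y sustituyendo t = 2, encontramos x = 117.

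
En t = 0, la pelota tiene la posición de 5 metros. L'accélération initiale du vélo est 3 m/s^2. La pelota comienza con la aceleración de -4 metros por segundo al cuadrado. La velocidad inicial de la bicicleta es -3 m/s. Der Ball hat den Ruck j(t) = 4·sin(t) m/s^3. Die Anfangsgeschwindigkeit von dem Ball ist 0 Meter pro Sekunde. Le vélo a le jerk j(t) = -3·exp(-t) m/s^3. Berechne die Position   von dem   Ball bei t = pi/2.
Wir müssen unsere Gleichung für den Ruck j(t) = 4·sin(t) 3-mal integrieren. Durch Integration von dem Ruck und Verwendung der Anfangsbedingung a(0) = -4, erhalten wir a(t) = -4·cos(t). Die Stammfunktion von der Beschleunigung ist die Geschwindigkeit. Mit v(0) = 0 erhalten wir v(t) = -4·sin(t). Das Integral von der Geschwindigkeit ist die Position. Mit x(0) = 5 erhalten wir x(t) = 4·cos(t) + 1. Aus der Gleichung für die Position x(t) = 4·cos(t) + 1, setzen wir t = pi/2 ein und erhalten x = 1.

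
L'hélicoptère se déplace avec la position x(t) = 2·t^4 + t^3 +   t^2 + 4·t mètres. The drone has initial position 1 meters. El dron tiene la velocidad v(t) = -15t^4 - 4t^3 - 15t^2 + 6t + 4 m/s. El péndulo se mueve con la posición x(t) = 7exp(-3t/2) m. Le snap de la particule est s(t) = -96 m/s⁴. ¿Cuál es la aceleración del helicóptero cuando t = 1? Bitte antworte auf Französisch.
En partant de la position x(t) = 2·t^4 + t^3 + t^2 + 4·t, nous prenons 2 dérivées. En prenant d/dt de x(t), nous trouvons v(t) = 8·t^3 + 3·t^2 + 2·t + 4. En dérivant la vitesse, nous obtenons l'accélération: a(t) = 24·t^2 + 6·t + 2. De l'équation de l'accélération a(t) = 24·t^2 + 6·t + 2, nous substituons t = 1 pour obtenir a = 32.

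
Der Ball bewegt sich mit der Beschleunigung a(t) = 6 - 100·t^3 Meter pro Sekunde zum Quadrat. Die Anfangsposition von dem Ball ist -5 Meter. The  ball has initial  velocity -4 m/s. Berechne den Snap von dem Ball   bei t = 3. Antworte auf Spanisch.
Partiendo de la aceleración a(t) = 6 - 100·t^3, tomamos 2 derivadas. Derivando la aceleración, obtenemos la sacudida: j(t) = -300·t^2. Tomando d/dt de j(t), encontramos s(t) = -600·t. De la ecuación del snap s(t) = -600·t, sustituimos t = 3 para obtener s = -1800.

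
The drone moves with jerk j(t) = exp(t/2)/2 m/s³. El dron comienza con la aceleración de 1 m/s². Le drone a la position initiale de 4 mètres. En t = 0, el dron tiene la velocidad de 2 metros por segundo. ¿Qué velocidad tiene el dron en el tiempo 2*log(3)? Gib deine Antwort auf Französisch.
Nous devons intégrer notre équation du jerk j(t) = exp(t/2)/2 2 fois. En intégrant le jerk et en utilisant la condition initiale a(0) = 1, nous obtenons a(t) = exp(t/2). En prenant ∫a(t)dt et en appliquant v(0) = 2, nous trouvons v(t) = 2·exp(t/2). De l'équation de la vitesse v(t) = 2·exp(t/2), nous substituons t = 2*log(3) pour obtenir v = 6.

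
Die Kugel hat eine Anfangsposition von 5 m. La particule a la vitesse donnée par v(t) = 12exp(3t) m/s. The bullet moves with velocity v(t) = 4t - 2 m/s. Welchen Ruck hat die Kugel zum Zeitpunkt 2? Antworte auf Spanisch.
Debemos derivar nuestra ecuación de la velocidad v(t) = 4·t - 2 2 veces. La derivada de la velocidad da la aceleración: a(t) = 4. Derivando la aceleración, obtenemos la sacudida: j(t) = 0. De la ecuación de la sacudida j(t) = 0, sustituimos t = 2 para obtener j = 0.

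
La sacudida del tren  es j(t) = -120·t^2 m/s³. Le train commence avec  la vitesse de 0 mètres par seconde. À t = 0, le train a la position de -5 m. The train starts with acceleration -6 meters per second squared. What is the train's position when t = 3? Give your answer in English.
To solve this, we need to take 3 antiderivatives of our jerk equation j(t) = -120·t^2. The integral of jerk is acceleration. Using a(0) = -6, we get a(t) = -40·t^3 - 6. The integral of acceleration, with v(0) = 0, gives velocity: v(t) = -10·t^4 - 6·t. The integral of velocity is position. Using x(0) = -5, we get x(t) = -2·t^5 - 3·t^2 - 5. From the given position equation x(t) = -2·t^5 - 3·t^2 - 5, we substitute t = 3 to get x = -518.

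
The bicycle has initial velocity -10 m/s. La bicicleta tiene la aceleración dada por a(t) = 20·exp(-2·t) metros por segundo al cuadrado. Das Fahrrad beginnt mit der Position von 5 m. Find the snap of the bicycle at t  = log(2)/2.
To solve this, we need to take 2 derivatives of our acceleration equation a(t) = 20·exp(-2·t). Taking d/dt of a(t), we find j(t) = -40·exp(-2·t). The derivative of jerk gives snap: s(t) = 80·exp(-2·t). We have snap s(t) = 80·exp(-2·t). Substituting t = log(2)/2: s(log(2)/2) = 40.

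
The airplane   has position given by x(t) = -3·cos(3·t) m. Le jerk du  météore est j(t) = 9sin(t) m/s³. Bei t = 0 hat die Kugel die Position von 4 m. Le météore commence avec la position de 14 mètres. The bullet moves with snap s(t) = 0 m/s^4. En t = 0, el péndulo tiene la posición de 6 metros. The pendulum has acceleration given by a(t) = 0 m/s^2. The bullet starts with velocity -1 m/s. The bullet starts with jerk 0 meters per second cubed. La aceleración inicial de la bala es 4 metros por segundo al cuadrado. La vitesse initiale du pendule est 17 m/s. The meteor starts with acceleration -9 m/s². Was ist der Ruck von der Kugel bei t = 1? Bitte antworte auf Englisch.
We must find the antiderivative of our snap equation s(t) = 0 1 time. Integrating snap and using the initial condition j(0) = 0, we get j(t) = 0. We have jerk j(t) = 0. Substituting t = 1: j(1) = 0.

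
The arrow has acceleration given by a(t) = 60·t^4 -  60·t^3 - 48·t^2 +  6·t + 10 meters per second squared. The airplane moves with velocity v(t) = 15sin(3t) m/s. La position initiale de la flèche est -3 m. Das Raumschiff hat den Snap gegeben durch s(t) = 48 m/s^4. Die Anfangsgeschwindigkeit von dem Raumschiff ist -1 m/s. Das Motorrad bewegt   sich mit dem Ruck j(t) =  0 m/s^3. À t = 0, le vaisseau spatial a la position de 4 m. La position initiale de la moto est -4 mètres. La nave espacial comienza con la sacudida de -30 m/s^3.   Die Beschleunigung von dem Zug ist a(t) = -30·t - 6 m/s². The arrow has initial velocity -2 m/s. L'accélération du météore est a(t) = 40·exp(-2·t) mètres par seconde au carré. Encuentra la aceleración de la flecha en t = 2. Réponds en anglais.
We have acceleration a(t) = 60·t^4 - 60·t^3 - 48·t^2 + 6·t + 10. Substituting t = 2: a(2) = 310.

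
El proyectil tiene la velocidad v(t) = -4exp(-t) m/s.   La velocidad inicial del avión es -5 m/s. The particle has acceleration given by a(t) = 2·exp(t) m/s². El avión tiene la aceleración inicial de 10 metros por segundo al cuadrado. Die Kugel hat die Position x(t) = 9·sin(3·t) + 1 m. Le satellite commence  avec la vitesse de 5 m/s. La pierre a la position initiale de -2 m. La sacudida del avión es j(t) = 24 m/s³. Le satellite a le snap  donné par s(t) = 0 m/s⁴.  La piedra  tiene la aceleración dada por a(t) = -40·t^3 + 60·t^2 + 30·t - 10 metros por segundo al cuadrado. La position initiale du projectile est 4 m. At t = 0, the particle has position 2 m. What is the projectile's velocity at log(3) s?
We have velocity v(t) = -4·exp(-t). Substituting t = log(3): v(log(3)) = -4/3.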